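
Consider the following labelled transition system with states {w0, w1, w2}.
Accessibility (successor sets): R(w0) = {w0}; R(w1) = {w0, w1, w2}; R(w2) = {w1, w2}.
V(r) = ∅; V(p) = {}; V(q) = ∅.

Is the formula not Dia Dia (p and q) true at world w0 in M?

Yes

At w0: Dia Dia (p and q) is false, so not Dia Dia (p and q) is true.
  At w0: Dia Dia (p and q) requires Dia (p and q) at some successor in {w0}.
    At w0: Dia (p and q) is false.
  So Dia Dia (p and q) is false at w0.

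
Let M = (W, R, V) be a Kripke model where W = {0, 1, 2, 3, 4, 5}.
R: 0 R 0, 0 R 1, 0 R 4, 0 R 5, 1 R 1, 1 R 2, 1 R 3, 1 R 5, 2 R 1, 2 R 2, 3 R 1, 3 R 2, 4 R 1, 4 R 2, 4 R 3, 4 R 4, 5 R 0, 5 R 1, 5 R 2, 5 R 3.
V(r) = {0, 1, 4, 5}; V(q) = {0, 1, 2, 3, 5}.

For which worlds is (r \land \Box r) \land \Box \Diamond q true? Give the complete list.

0

Let φ = (r \land \Box r) \land \Box \Diamond q. Evaluate φ at each world:
  0 (successors {0, 1, 4, 5}): φ is true.
  1 (successors {1, 2, 3, 5}): φ is false.
  2 (successors {1, 2}): φ is false.
  3 (successors {1, 2}): φ is false.
  4 (successors {1, 2, 3, 4}): φ is false.
  5 (successors {0, 1, 2, 3}): φ is false.
For instance, at 5:
  At 5: r \land \Box r is false, \Box \Diamond q is true, so (r \land \Box r) \land \Box \Diamond q is false.
    At 5: r is true, \Box r is false, so r \land \Box r is false.
      At 5: \Box r requires r at every successor {0, 1, 2, 3}.
        r fails at 2, so \Box r is false at 5.
    At 5: \Box \Diamond q requires \Diamond q at every successor {0, 1, 2, 3}.
      At 0: \Diamond q is true.
      At 1: \Diamond q is true.
      At 2: \Diamond q is true.
      At 3: \Diamond q is true.
    So \Box \Diamond q is true at 5.
Satisfying worlds: {0}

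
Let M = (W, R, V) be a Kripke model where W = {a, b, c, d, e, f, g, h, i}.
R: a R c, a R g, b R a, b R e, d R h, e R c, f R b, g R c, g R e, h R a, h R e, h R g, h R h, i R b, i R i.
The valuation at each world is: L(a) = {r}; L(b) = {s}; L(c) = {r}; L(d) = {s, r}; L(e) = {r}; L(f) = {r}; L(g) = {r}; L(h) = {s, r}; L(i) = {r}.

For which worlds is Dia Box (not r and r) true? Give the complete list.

a, e, g

Recall that Box ψ holds at a world iff ψ holds at every accessible world, and Dia ψ holds iff ψ holds at some accessible world.
Let φ = Dia Box (not r and r). Evaluate φ at each world:
  a (successors {c, g}): φ is true.
  b (successors {a, e}): φ is false.
  c (successors ∅): φ is false.
  d (successors {h}): φ is false.
  e (successors {c}): φ is true.
  f (successors {b}): φ is false.
  g (successors {c, e}): φ is true.
  h (successors {a, e, g, h}): φ is false.
  i (successors {b, i}): φ is false.
For instance, at h:
  At h: Dia Box (not r and r) requires Box (not r and r) at some successor in {a, e, g, h}.
    At a: Box (not r and r) is false.
    At e: Box (not r and r) is false.
    At g: Box (not r and r) is false.
    At h: Box (not r and r) is false.
  So Dia Box (not r and r) is false at h.
Satisfying worlds: {a, e, g}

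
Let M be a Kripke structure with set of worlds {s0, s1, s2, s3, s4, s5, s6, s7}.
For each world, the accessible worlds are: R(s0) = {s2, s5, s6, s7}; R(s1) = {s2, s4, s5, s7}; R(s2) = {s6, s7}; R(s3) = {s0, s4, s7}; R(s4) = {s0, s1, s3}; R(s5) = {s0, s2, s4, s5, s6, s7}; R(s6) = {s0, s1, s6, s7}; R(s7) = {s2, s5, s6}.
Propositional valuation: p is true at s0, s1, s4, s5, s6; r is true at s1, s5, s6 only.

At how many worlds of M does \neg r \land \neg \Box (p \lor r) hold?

5

Let φ = \neg r \land \neg \Box (p \lor r). Evaluate φ at each world:
  s0 (successors {s2, s5, s6, s7}): φ is true.
  s1 (successors {s2, s4, s5, s7}): φ is false.
  s2 (successors {s6, s7}): φ is true.
  s3 (successors {s0, s4, s7}): φ is true.
  s4 (successors {s0, s1, s3}): φ is true.
  s5 (successors {s0, s2, s4, s5, s6, s7}): φ is false.
  s6 (successors {s0, s1, s6, s7}): φ is false.
  s7 (successors {s2, s5, s6}): φ is true.
For instance, at s5:
  At s5: \neg r is false, \neg \Box (p \lor r) is true, so \neg r \land \neg \Box (p \lor r) is false.
    At s5: \Box (p \lor r) is false, so \neg \Box (p \lor r) is true.
      At s5: \Box (p \lor r) requires p \lor r at every successor {s0, s2, s4, s5, s6, s7}.
        p \lor r fails at s2, so \Box (p \lor r) is false at s5.
Satisfying worlds: {s0, s2, s3, s4, s7}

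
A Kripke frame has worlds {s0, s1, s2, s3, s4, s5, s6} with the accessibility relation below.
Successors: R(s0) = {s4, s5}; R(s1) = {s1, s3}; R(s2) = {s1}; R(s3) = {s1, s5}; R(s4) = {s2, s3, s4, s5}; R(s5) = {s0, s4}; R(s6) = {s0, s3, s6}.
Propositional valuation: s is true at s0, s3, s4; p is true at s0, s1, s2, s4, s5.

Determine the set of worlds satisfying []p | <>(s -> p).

Let φ = []p | <>(s -> p). Evaluate φ at each world:
  s0 (successors {s4, s5}): φ is true.
  s1 (successors {s1, s3}): φ is true.
  s2 (successors {s1}): φ is true.
  s3 (successors {s1, s5}): φ is true.
  s4 (successors {s2, s3, s4, s5}): φ is true.
  s5 (successors {s0, s4}): φ is true.
  s6 (successors {s0, s3, s6}): φ is true.
For instance, at s1:
  At s1: []p is false, <>(s -> p) is true, so []p | <>(s -> p) is true.
    At s1: []p requires p at every successor {s1, s3}.
      p fails at s3, so []p is false at s1.
    At s1: <>(s -> p) requires s -> p at some successor in {s1, s3}.
      s -> p holds at s1, so <>(s -> p) is true at s1.
Satisfying worlds: {s0, s1, s2, s3, s4, s5, s6}

s0, s1, s2, s3, s4, s5, s6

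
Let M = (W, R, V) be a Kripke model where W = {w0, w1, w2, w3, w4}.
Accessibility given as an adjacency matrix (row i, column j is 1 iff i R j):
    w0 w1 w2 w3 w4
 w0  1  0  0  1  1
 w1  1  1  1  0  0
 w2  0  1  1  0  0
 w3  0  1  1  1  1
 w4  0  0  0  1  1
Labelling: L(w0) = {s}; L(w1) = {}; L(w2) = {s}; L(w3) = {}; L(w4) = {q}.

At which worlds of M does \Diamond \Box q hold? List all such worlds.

Recall that \Box ψ holds at a world iff ψ holds at every accessible world, and \Diamond ψ holds iff ψ holds at some accessible world.
Let φ = \Diamond \Box q. Evaluate φ at each world:
  w0 (successors {w0, w3, w4}): φ is false.
  w1 (successors {w0, w1, w2}): φ is false.
  w2 (successors {w1, w2}): φ is false.
  w3 (successors {w1, w2, w3, w4}): φ is false.
  w4 (successors {w3, w4}): φ is false.
For instance, at w0:
  At w0: \Diamond \Box q requires \Box q at some successor in {w0, w3, w4}.
    At w0: \Box q is false.
    At w3: \Box q is false.
    At w4: \Box q is false.
  So \Diamond \Box q is false at w0.
Satisfying worlds: none.

none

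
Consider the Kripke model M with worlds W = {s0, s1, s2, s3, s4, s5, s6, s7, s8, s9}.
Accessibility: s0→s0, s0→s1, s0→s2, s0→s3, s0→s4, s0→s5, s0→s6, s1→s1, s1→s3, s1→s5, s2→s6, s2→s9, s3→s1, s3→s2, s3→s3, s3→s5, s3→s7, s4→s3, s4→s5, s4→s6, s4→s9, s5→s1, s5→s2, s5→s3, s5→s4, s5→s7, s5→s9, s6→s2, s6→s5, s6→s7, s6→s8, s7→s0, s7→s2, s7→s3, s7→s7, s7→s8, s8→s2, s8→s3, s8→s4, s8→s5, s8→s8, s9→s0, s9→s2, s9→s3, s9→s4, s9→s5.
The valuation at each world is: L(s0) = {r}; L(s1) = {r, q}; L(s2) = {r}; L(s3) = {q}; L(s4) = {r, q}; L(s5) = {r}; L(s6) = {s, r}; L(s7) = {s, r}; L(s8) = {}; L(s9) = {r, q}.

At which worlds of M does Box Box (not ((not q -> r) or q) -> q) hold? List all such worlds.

Recall that Box ψ holds at a world iff ψ holds at every accessible world, and Dia ψ holds iff ψ holds at some accessible world.
Let φ = Box Box (not ((not q -> r) or q) -> q). Evaluate φ at each world:
  s0 (successors {s0, s1, s2, s3, s4, s5, s6}): φ is false.
  s1 (successors {s1, s3, s5}): φ is true.
  s2 (successors {s6, s9}): φ is false.
  s3 (successors {s1, s2, s3, s5, s7}): φ is false.
  s4 (successors {s3, s5, s6, s9}): φ is false.
  s5 (successors {s1, s2, s3, s4, s7, s9}): φ is false.
  s6 (successors {s2, s5, s7, s8}): φ is false.
  s7 (successors {s0, s2, s3, s7, s8}): φ is false.
  s8 (successors {s2, s3, s4, s5, s8}): φ is false.
  s9 (successors {s0, s2, s3, s4, s5}): φ is true.
For instance, at s9:
  At s9: Box Box (not ((not q -> r) or q) -> q) requires Box (not ((not q -> r) or q) -> q) at every successor {s0, s2, s3, s4, s5}.
    At s0: Box (not ((not q -> r) or q) -> q) is true.
    At s2: Box (not ((not q -> r) or q) -> q) is true.
    At s3: Box (not ((not q -> r) or q) -> q) is true.
    At s4: Box (not ((not q -> r) or q) -> q) is true.
    At s5: Box (not ((not q -> r) or q) -> q) is true.
  So Box Box (not ((not q -> r) or q) -> q) is true at s9.
Satisfying worlds: {s1, s9}

s1, s9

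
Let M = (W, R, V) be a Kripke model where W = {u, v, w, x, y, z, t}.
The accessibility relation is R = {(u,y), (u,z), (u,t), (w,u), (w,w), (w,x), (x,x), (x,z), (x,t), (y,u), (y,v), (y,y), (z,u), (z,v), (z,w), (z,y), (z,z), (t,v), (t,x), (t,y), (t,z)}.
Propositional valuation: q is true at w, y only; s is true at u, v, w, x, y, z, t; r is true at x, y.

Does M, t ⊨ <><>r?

At t: <><>r requires <>r at some successor in {v, x, y, z}.
  <>r holds at x, so <><>r is true at t.
    At x: <>r requires r at some successor in {x, z, t}.
      r holds at x, so <>r is true at x.

Yes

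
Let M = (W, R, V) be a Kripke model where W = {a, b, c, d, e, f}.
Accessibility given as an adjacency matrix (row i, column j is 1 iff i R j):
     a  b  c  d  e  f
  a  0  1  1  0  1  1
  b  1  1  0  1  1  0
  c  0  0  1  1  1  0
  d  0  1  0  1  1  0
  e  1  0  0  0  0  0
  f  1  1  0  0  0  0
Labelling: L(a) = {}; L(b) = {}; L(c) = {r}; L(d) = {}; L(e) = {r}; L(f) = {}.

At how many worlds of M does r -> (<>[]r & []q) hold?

4

Let φ = r -> (<>[]r & []q). Evaluate φ at each world:
  a (successors {b, c, e, f}): φ is true.
  b (successors {a, b, d, e}): φ is true.
  c (successors {c, d, e}): φ is false.
  d (successors {b, d, e}): φ is true.
  e (successors {a}): φ is false.
  f (successors {a, b}): φ is true.
For instance, at d:
  At d: r is false, <>[]r & []q is false, so r -> (<>[]r & []q) is true.
    At d: <>[]r is false, []q is false, so <>[]r & []q is false.
      At d: <>[]r requires []r at some successor in {b, d, e}.
        At b: []r is false.
        At d: []r is false.
        At e: []r is false.
      So <>[]r is false at d.
      At d: []q requires q at every successor {b, d, e}.
        q fails at b, so []q is false at d.
Satisfying worlds: {a, b, d, f}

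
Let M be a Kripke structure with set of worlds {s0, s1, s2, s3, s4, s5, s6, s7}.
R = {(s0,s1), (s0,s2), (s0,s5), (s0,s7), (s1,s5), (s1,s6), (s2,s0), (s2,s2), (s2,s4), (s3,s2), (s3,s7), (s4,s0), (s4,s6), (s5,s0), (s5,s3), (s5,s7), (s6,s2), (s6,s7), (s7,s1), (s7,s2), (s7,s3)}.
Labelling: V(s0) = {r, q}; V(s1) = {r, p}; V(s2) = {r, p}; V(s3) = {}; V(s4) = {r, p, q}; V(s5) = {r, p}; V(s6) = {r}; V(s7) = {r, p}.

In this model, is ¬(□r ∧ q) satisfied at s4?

Recall that □ψ holds at a world iff ψ holds at every accessible world, and ◇ψ holds iff ψ holds at some accessible world.
At s4: □r ∧ q is true, so ¬(□r ∧ q) is false.
  At s4: □r is true, q is true, so □r ∧ q is true.
    At s4: □r requires r at every successor {s0, s6}.
      At s0: r is true.
      At s6: r is true.
    So □r is true at s4.

No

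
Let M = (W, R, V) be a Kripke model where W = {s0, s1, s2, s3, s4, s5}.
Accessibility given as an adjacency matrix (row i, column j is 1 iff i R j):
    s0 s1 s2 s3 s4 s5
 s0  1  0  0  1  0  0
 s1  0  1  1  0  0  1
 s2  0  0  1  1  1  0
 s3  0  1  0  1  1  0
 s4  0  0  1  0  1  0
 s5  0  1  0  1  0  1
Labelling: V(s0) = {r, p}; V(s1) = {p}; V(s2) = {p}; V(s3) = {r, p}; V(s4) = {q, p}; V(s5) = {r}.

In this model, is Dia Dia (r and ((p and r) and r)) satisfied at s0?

Recall that Dia ψ holds at a world iff ψ holds at some accessible world.
At s0: Dia Dia (r and ((p and r) and r)) requires Dia (r and ((p and r) and r)) at some successor in {s0, s3}.
  Dia (r and ((p and r) and r)) holds at s0, so Dia Dia (r and ((p and r) and r)) is true at s0.
    At s0: Dia (r and ((p and r) and r)) requires r and ((p and r) and r) at some successor in {s0, s3}.
      r and ((p and r) and r) holds at s0, so Dia (r and ((p and r) and r)) is true at s0.

Yes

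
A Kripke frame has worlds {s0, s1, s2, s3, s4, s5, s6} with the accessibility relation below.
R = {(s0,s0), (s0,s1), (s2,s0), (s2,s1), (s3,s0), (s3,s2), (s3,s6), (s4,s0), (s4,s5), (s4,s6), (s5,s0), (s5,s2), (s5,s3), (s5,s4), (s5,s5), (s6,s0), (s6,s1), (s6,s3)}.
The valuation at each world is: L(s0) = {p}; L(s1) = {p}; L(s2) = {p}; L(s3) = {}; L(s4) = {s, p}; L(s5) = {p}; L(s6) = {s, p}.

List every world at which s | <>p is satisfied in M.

Recall that <>ψ holds at a world iff ψ holds at some accessible world.
Let φ = s | <>p. Evaluate φ at each world:
  s0 (successors {s0, s1}): φ is true.
  s1 (successors ∅): φ is false.
  s2 (successors {s0, s1}): φ is true.
  s3 (successors {s0, s2, s6}): φ is true.
  s4 (successors {s0, s5, s6}): φ is true.
  s5 (successors {s0, s2, s3, s4, s5}): φ is true.
  s6 (successors {s0, s1, s3}): φ is true.
For instance, at s2:
  At s2: s is false, <>p is true, so s | <>p is true.
    At s2: <>p requires p at some successor in {s0, s1}.
      p holds at s0, so <>p is true at s2.
Satisfying worlds: {s0, s2, s3, s4, s5, s6}

s0, s2, s3, s4, s5, s6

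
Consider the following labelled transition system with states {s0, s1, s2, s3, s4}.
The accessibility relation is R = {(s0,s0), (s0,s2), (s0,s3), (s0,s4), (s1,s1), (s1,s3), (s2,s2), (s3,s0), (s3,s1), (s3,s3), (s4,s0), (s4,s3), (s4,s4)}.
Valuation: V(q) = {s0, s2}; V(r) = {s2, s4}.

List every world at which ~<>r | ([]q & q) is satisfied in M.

Let φ = ~<>r | ([]q & q). Evaluate φ at each world:
  s0 (successors {s0, s2, s3, s4}): φ is false.
  s1 (successors {s1, s3}): φ is true.
  s2 (successors {s2}): φ is true.
  s3 (successors {s0, s1, s3}): φ is true.
  s4 (successors {s0, s3, s4}): φ is false.
For instance, at s0:
  At s0: ~<>r is false, []q & q is false, so ~<>r | ([]q & q) is false.
    At s0: <>r is true, so ~<>r is false.
      At s0: <>r requires r at some successor in {s0, s2, s3, s4}.
        r holds at s2, so <>r is true at s0.
    At s0: []q is false, q is true, so []q & q is false.
      At s0: []q requires q at every successor {s0, s2, s3, s4}.
        q fails at s3, so []q is false at s0.
Satisfying worlds: {s1, s2, s3}

s1, s2, s3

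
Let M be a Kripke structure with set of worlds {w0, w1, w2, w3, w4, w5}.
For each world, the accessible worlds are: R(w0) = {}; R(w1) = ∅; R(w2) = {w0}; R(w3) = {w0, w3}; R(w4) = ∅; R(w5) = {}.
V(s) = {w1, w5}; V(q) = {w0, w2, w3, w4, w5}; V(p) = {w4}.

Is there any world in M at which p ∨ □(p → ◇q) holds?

Yes

Let φ = p ∨ □(p → ◇q). Evaluate φ at each world:
  w0 (successors ∅): φ is true.
  w1 (successors ∅): φ is true.
  w2 (successors {w0}): φ is true.
  w3 (successors {w0, w3}): φ is true.
  w4 (successors ∅): φ is true.
  w5 (successors ∅): φ is true.
Detail at w0 (witness):
  At w0: p is false, □(p → ◇q) is true, so p ∨ □(p → ◇q) is true.
    At w0: no accessible worlds, so □(p → ◇q) holds vacuously.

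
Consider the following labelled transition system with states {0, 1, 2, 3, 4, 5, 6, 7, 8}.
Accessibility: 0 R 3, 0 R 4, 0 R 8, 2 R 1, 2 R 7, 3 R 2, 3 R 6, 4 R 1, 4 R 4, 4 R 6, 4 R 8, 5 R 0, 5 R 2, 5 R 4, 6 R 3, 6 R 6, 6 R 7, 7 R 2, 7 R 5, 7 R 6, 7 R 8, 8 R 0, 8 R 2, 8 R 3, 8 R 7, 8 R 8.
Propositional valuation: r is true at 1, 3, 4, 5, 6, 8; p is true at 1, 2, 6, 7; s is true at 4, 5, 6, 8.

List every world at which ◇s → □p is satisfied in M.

Let φ = ◇s → □p. Evaluate φ at each world:
  0 (successors {3, 4, 8}): φ is false.
  1 (successors ∅): φ is true.
  2 (successors {1, 7}): φ is true.
  3 (successors {2, 6}): φ is true.
  4 (successors {1, 4, 6, 8}): φ is false.
  5 (successors {0, 2, 4}): φ is false.
  6 (successors {3, 6, 7}): φ is false.
  7 (successors {2, 5, 6, 8}): φ is false.
  8 (successors {0, 2, 3, 7, 8}): φ is false.
For instance, at 2:
  At 2: ◇s is false, □p is true, so ◇s → □p is true.
    At 2: ◇s requires s at some successor in {1, 7}.
      At 1: s is false.
      At 7: s is false.
    So ◇s is false at 2.
    At 2: □p requires p at every successor {1, 7}.
      At 1: p is true.
      At 7: p is true.
    So □p is true at 2.
Satisfying worlds: {1, 2, 3}

1, 2, 3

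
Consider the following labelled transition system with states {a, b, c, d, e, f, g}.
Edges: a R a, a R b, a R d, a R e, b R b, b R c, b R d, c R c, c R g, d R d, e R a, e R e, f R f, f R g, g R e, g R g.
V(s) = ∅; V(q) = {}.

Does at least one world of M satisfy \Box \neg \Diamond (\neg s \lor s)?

No

Let φ = \Box \neg \Diamond (\neg s \lor s). Evaluate φ at each world:
  a (successors {a, b, d, e}): φ is false.
  b (successors {b, c, d}): φ is false.
  c (successors {c, g}): φ is false.
  d (successors {d}): φ is false.
  e (successors {a, e}): φ is false.
  f (successors {f, g}): φ is false.
  g (successors {e, g}): φ is false.
For instance, at g:
  At g: \Box \neg \Diamond (\neg s \lor s) requires \neg \Diamond (\neg s \lor s) at every successor {e, g}.
    \neg \Diamond (\neg s \lor s) fails at e, so \Box \neg \Diamond (\neg s \lor s) is false at g.
      At e: \Diamond (\neg s \lor s) is true, so \neg \Diamond (\neg s \lor s) is false.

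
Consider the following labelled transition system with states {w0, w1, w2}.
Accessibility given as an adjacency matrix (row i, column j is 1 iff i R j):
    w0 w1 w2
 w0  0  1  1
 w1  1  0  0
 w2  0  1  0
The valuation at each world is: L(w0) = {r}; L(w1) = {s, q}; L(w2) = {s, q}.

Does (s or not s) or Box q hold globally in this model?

Yes

Recall that Box ψ holds at a world iff ψ holds at every accessible world, and Dia ψ holds iff ψ holds at some accessible world.
Let φ = (s or not s) or Box q. Evaluate φ at each world:
  w0 (successors {w1, w2}): φ is true.
  w1 (successors {w0}): φ is true.
  w2 (successors {w1}): φ is true.
For instance, at w0:
  At w0: s or not s is true, Box q is true, so (s or not s) or Box q is true.
    At w0: Box q requires q at every successor {w1, w2}.
      At w1: q is true.
      At w2: q is true.
    So Box q is true at w0.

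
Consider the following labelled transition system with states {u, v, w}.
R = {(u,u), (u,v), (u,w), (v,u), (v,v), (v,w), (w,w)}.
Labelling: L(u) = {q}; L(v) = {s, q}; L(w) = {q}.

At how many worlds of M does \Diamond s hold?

Let φ = \Diamond s. Evaluate φ at each world:
  u (successors {u, v, w}): φ is true.
  v (successors {u, v, w}): φ is true.
  w (successors {w}): φ is false.
For instance, at w:
  At w: \Diamond s requires s at some successor in {w}.
    At w: s is false.
  So \Diamond s is false at w.
Satisfying worlds: {u, v}

2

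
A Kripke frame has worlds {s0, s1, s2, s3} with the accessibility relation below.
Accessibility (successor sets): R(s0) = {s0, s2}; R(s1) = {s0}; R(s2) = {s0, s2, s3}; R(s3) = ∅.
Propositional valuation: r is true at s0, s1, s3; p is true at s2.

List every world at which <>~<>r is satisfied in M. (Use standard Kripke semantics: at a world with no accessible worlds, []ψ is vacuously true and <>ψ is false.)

s2

Let φ = <>~<>r. Evaluate φ at each world:
  s0 (successors {s0, s2}): φ is false.
  s1 (successors {s0}): φ is false.
  s2 (successors {s0, s2, s3}): φ is true.
  s3 (successors ∅): φ is false.
For instance, at s0:
  At s0: <>~<>r requires ~<>r at some successor in {s0, s2}.
    At s0: ~<>r is false.
    At s2: ~<>r is false.
  So <>~<>r is false at s0.
Satisfying worlds: {s2}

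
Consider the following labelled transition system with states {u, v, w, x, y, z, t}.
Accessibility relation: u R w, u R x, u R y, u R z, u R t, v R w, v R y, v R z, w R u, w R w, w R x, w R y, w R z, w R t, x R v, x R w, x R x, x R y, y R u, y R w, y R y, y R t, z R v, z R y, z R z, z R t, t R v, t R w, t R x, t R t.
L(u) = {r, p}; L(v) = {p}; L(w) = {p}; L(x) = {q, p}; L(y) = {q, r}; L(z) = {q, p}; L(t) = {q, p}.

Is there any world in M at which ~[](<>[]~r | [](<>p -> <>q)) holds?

No

Let φ = ~[](<>[]~r | [](<>p -> <>q)). Evaluate φ at each world:
  u (successors {w, x, y, z, t}): φ is false.
  v (successors {w, y, z}): φ is false.
  w (successors {u, w, x, y, z, t}): φ is false.
  x (successors {v, w, x, y}): φ is false.
  y (successors {u, w, y, t}): φ is false.
  z (successors {v, y, z, t}): φ is false.
  t (successors {v, w, x, t}): φ is false.
For instance, at x:
  At x: [](<>[]~r | [](<>p -> <>q)) is true, so ~[](<>[]~r | [](<>p -> <>q)) is false.
    At x: [](<>[]~r | [](<>p -> <>q)) requires <>[]~r | [](<>p -> <>q) at every successor {v, w, x, y}.
      At v: <>[]~r | [](<>p -> <>q) is true.
      At w: <>[]~r | [](<>p -> <>q) is true.
      At x: <>[]~r | [](<>p -> <>q) is true.
      At y: <>[]~r | [](<>p -> <>q) is true.
    So [](<>[]~r | [](<>p -> <>q)) is true at x.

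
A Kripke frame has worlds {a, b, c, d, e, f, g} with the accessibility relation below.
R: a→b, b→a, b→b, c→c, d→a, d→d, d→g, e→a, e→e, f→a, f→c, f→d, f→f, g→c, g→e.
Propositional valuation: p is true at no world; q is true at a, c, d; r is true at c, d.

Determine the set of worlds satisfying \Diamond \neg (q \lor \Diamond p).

a, b, d, e, f, g

Recall that \Diamond ψ holds at a world iff ψ holds at some accessible world.
Let φ = \Diamond \neg (q \lor \Diamond p). Evaluate φ at each world:
  a (successors {b}): φ is true.
  b (successors {a, b}): φ is true.
  c (successors {c}): φ is false.
  d (successors {a, d, g}): φ is true.
  e (successors {a, e}): φ is true.
  f (successors {a, c, d, f}): φ is true.
  g (successors {c, e}): φ is true.
For instance, at c:
  At c: \Diamond \neg (q \lor \Diamond p) requires \neg (q \lor \Diamond p) at some successor in {c}.
    At c: \neg (q \lor \Diamond p) is false.
  So \Diamond \neg (q \lor \Diamond p) is false at c.
Satisfying worlds: {a, b, d, e, f, g}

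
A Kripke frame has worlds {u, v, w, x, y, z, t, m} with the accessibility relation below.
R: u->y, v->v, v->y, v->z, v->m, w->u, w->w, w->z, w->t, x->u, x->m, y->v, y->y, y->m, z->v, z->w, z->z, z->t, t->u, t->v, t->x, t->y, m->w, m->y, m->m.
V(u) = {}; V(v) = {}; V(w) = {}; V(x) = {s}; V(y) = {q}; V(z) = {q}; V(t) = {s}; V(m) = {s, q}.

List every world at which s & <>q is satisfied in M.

x, t, m

Let φ = s & <>q. Evaluate φ at each world:
  u (successors {y}): φ is false.
  v (successors {v, y, z, m}): φ is false.
  w (successors {u, w, z, t}): φ is false.
  x (successors {u, m}): φ is true.
  y (successors {v, y, m}): φ is false.
  z (successors {v, w, z, t}): φ is false.
  t (successors {u, v, x, y}): φ is true.
  m (successors {w, y, m}): φ is true.
For instance, at m:
  At m: s is true, <>q is true, so s & <>q is true.
    At m: <>q requires q at some successor in {w, y, m}.
      q holds at y, so <>q is true at m.
Satisfying worlds: {x, t, m}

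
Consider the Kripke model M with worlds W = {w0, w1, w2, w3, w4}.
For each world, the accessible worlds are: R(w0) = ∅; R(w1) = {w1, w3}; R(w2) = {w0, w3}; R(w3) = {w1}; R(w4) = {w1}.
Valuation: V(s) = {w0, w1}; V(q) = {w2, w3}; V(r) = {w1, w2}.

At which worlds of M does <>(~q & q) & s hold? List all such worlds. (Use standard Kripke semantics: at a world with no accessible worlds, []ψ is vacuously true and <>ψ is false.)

none

Let φ = <>(~q & q) & s. Evaluate φ at each world:
  w0 (successors ∅): φ is false.
  w1 (successors {w1, w3}): φ is false.
  w2 (successors {w0, w3}): φ is false.
  w3 (successors {w1}): φ is false.
  w4 (successors {w1}): φ is false.
For instance, at w4:
  At w4: <>(~q & q) is false, s is false, so <>(~q & q) & s is false.
    At w4: <>(~q & q) requires ~q & q at some successor in {w1}.
      At w1: ~q & q is false.
    So <>(~q & q) is false at w4.
Satisfying worlds: none.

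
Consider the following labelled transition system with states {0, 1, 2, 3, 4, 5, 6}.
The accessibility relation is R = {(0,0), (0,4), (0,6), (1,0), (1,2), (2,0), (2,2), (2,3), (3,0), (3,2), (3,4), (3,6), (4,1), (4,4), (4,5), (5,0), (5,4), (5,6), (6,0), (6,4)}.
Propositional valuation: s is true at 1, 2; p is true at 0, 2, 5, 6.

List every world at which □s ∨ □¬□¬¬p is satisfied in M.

Let φ = □s ∨ □¬□¬¬p. Evaluate φ at each world:
  0 (successors {0, 4, 6}): φ is true.
  1 (successors {0, 2}): φ is true.
  2 (successors {0, 2, 3}): φ is true.
  3 (successors {0, 2, 4, 6}): φ is true.
  4 (successors {1, 4, 5}): φ is false.
  5 (successors {0, 4, 6}): φ is true.
  6 (successors {0, 4}): φ is true.
For instance, at 6:
  At 6: □s is false, □¬□¬¬p is true, so □s ∨ □¬□¬¬p is true.
    At 6: □s requires s at every successor {0, 4}.
      s fails at 0, so □s is false at 6.
    At 6: □¬□¬¬p requires ¬□¬¬p at every successor {0, 4}.
      At 0: ¬□¬¬p is true.
      At 4: ¬□¬¬p is true.
    So □¬□¬¬p is true at 6.
Satisfying worlds: {0, 1, 2, 3, 5, 6}

0, 1, 2, 3, 5, 6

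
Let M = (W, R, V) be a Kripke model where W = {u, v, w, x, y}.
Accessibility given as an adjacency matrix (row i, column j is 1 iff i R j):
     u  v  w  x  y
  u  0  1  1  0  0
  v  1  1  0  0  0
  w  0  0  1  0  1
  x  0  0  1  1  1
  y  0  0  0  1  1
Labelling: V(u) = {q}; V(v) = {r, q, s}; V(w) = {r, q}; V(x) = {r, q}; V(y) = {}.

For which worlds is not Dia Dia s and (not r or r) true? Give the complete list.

w, x, y

Let φ = not Dia Dia s and (not r or r). Evaluate φ at each world:
  u (successors {v, w}): φ is false.
  v (successors {u, v}): φ is false.
  w (successors {w, y}): φ is true.
  x (successors {w, x, y}): φ is true.
  y (successors {x, y}): φ is true.
For instance, at v:
  At v: not Dia Dia s is false, not r or r is true, so not Dia Dia s and (not r or r) is false.
    At v: Dia Dia s is true, so not Dia Dia s is false.
      At v: Dia Dia s requires Dia s at some successor in {u, v}.
        Dia s holds at u, so Dia Dia s is true at v.
Satisfying worlds: {w, x, y}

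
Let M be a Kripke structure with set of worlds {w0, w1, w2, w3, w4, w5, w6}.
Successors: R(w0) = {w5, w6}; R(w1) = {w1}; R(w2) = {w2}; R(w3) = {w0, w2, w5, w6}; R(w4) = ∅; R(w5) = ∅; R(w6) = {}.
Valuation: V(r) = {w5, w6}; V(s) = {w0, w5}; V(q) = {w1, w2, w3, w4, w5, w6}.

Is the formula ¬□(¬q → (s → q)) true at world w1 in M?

Recall that □ψ holds at a world iff ψ holds at every accessible world, and ◇ψ holds iff ψ holds at some accessible world.
At w1: □(¬q → (s → q)) is true, so ¬□(¬q → (s → q)) is false.
  At w1: □(¬q → (s → q)) requires ¬q → (s → q) at every successor {w1}.
    At w1: ¬q → (s → q) is true.
  So □(¬q → (s → q)) is true at w1.

No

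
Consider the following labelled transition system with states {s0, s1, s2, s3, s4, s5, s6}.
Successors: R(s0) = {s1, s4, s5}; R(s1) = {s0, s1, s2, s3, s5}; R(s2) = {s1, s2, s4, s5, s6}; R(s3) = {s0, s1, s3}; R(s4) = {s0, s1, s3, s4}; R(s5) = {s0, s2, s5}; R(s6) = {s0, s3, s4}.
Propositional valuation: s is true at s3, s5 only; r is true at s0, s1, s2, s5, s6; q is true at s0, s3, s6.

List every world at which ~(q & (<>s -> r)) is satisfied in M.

s1, s2, s3, s4, s5

Let φ = ~(q & (<>s -> r)). Evaluate φ at each world:
  s0 (successors {s1, s4, s5}): φ is false.
  s1 (successors {s0, s1, s2, s3, s5}): φ is true.
  s2 (successors {s1, s2, s4, s5, s6}): φ is true.
  s3 (successors {s0, s1, s3}): φ is true.
  s4 (successors {s0, s1, s3, s4}): φ is true.
  s5 (successors {s0, s2, s5}): φ is true.
  s6 (successors {s0, s3, s4}): φ is false.
For instance, at s0:
  At s0: q & (<>s -> r) is true, so ~(q & (<>s -> r)) is false.
    At s0: q is true, <>s -> r is true, so q & (<>s -> r) is true.
      At s0: <>s is true, r is true, so <>s -> r is true.
Satisfying worlds: {s1, s2, s3, s4, s5}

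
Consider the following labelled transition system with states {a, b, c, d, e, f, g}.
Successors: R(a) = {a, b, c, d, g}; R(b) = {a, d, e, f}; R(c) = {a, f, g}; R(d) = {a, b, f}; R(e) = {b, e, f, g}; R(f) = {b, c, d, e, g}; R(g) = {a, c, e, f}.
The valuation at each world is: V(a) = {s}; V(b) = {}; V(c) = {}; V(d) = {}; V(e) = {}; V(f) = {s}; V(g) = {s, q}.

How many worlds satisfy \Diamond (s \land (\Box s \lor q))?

4

Let φ = \Diamond (s \land (\Box s \lor q)). Evaluate φ at each world:
  a (successors {a, b, c, d, g}): φ is true.
  b (successors {a, d, e, f}): φ is false.
  c (successors {a, f, g}): φ is true.
  d (successors {a, b, f}): φ is false.
  e (successors {b, e, f, g}): φ is true.
  f (successors {b, c, d, e, g}): φ is true.
  g (successors {a, c, e, f}): φ is false.
For instance, at g:
  At g: \Diamond (s \land (\Box s \lor q)) requires s \land (\Box s \lor q) at some successor in {a, c, e, f}.
    At a: s \land (\Box s \lor q) is false.
    At c: s \land (\Box s \lor q) is false.
    At e: s \land (\Box s \lor q) is false.
    At f: s \land (\Box s \lor q) is false.
  So \Diamond (s \land (\Box s \lor q)) is false at g.
Satisfying worlds: {a, c, e, f}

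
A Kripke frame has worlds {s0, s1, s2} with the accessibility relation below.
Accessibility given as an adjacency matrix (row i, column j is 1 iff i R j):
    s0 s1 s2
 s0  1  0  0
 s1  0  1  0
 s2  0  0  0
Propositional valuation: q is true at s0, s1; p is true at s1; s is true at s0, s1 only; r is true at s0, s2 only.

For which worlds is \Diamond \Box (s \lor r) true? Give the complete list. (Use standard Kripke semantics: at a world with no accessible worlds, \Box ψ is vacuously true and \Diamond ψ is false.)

Let φ = \Diamond \Box (s \lor r). Evaluate φ at each world:
  s0 (successors {s0}): φ is true.
  s1 (successors {s1}): φ is true.
  s2 (successors ∅): φ is false.
For instance, at s1:
  At s1: \Diamond \Box (s \lor r) requires \Box (s \lor r) at some successor in {s1}.
    \Box (s \lor r) holds at s1, so \Diamond \Box (s \lor r) is true at s1.
      At s1: \Box (s \lor r) requires s \lor r at every successor {s1}.
        At s1: s \lor r is true.
      So \Box (s \lor r) is true at s1.
Satisfying worlds: {s0, s1}

s0, s1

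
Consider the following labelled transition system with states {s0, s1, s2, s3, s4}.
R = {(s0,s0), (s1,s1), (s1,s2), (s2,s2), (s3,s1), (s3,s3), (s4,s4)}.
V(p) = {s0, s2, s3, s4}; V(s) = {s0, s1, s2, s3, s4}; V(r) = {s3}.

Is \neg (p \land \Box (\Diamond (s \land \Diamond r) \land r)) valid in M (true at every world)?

Let φ = \neg (p \land \Box (\Diamond (s \land \Diamond r) \land r)). Evaluate φ at each world:
  s0 (successors {s0}): φ is true.
  s1 (successors {s1, s2}): φ is true.
  s2 (successors {s2}): φ is true.
  s3 (successors {s1, s3}): φ is true.
  s4 (successors {s4}): φ is true.
For instance, at s0:
  At s0: p \land \Box (\Diamond (s \land \Diamond r) \land r) is false, so \neg (p \land \Box (\Diamond (s \land \Diamond r) \land r)) is true.
    At s0: p is true, \Box (\Diamond (s \land \Diamond r) \land r) is false, so p \land \Box (\Diamond (s \land \Diamond r) \land r) is false.
      At s0: \Box (\Diamond (s \land \Diamond r) \land r) requires \Diamond (s \land \Diamond r) \land r at every successor {s0}.
        \Diamond (s \land \Diamond r) \land r fails at s0, so \Box (\Diamond (s \land \Diamond r) \land r) is false at s0.

Yes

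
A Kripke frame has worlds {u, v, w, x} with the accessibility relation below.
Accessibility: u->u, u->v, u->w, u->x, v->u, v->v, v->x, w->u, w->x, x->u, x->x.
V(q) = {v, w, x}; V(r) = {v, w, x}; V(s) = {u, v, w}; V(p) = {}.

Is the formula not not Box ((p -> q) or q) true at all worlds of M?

Recall that Box ψ holds at a world iff ψ holds at every accessible world, and Dia ψ holds iff ψ holds at some accessible world.
Let φ = not not Box ((p -> q) or q). Evaluate φ at each world:
  u (successors {u, v, w, x}): φ is true.
  v (successors {u, v, x}): φ is true.
  w (successors {u, x}): φ is true.
  x (successors {u, x}): φ is true.
For instance, at x:
  At x: not Box ((p -> q) or q) is false, so not not Box ((p -> q) or q) is true.
    At x: Box ((p -> q) or q) is true, so not Box ((p -> q) or q) is false.
      At x: Box ((p -> q) or q) requires (p -> q) or q at every successor {u, x}.
        At u: (p -> q) or q is true.
        At x: (p -> q) or q is true.
      So Box ((p -> q) or q) is true at x.

Yes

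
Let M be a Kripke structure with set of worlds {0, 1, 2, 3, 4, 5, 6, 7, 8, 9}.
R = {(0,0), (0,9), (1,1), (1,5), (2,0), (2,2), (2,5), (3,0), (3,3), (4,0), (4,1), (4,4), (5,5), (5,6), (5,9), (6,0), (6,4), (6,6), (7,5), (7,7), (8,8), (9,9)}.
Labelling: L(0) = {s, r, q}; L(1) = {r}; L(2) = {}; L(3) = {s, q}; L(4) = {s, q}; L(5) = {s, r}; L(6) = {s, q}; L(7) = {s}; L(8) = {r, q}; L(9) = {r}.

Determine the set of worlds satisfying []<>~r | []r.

Recall that []ψ holds at a world iff ψ holds at every accessible world, and <>ψ holds iff ψ holds at some accessible world.
Let φ = []<>~r | []r. Evaluate φ at each world:
  0 (successors {0, 9}): φ is true.
  1 (successors {1, 5}): φ is true.
  2 (successors {0, 2, 5}): φ is false.
  3 (successors {0, 3}): φ is false.
  4 (successors {0, 1, 4}): φ is false.
  5 (successors {5, 6, 9}): φ is false.
  6 (successors {0, 4, 6}): φ is false.
  7 (successors {5, 7}): φ is true.
  8 (successors {8}): φ is true.
  9 (successors {9}): φ is true.
For instance, at 9:
  At 9: []<>~r is false, []r is true, so []<>~r | []r is true.
    At 9: []<>~r requires <>~r at every successor {9}.
      <>~r fails at 9, so []<>~r is false at 9.
    At 9: []r requires r at every successor {9}.
      At 9: r is true.
    So []r is true at 9.
Satisfying worlds: {0, 1, 7, 8, 9}

0, 1, 7, 8, 9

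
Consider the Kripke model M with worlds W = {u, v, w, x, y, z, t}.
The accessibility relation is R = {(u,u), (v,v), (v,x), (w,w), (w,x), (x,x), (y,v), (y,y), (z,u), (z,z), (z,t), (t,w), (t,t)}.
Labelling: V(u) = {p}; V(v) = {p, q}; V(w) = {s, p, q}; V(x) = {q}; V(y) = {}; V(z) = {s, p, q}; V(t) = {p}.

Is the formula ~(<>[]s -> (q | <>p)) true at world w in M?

Recall that []ψ holds at a world iff ψ holds at every accessible world, and <>ψ holds iff ψ holds at some accessible world.
At w: <>[]s -> (q | <>p) is true, so ~(<>[]s -> (q | <>p)) is false.
  At w: <>[]s is false, q | <>p is true, so <>[]s -> (q | <>p) is true.
    At w: <>[]s requires []s at some successor in {w, x}.
      At w: []s is false.
      At x: []s is false.
    So <>[]s is false at w.
    At w: q is true, <>p is true, so q | <>p is true.
      At w: <>p requires p at some successor in {w, x}.
        p holds at w, so <>p is true at w.

No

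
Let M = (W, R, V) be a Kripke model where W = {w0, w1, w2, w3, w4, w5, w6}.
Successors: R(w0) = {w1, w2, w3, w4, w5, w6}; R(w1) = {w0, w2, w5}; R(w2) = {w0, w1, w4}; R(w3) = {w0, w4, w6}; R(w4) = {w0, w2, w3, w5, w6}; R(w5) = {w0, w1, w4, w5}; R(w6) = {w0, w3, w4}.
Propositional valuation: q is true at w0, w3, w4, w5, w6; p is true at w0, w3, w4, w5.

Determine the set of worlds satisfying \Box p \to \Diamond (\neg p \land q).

w0, w1, w2, w3, w4, w5

Let φ = \Box p \to \Diamond (\neg p \land q). Evaluate φ at each world:
  w0 (successors {w1, w2, w3, w4, w5, w6}): φ is true.
  w1 (successors {w0, w2, w5}): φ is true.
  w2 (successors {w0, w1, w4}): φ is true.
  w3 (successors {w0, w4, w6}): φ is true.
  w4 (successors {w0, w2, w3, w5, w6}): φ is true.
  w5 (successors {w0, w1, w4, w5}): φ is true.
  w6 (successors {w0, w3, w4}): φ is false.
For instance, at w2:
  At w2: \Box p is false, \Diamond (\neg p \land q) is false, so \Box p \to \Diamond (\neg p \land q) is true.
    At w2: \Box p requires p at every successor {w0, w1, w4}.
      p fails at w1, so \Box p is false at w2.
    At w2: \Diamond (\neg p \land q) requires \neg p \land q at some successor in {w0, w1, w4}.
      At w0: \neg p \land q is false.
      At w1: \neg p \land q is false.
      At w4: \neg p \land q is false.
    So \Diamond (\neg p \land q) is false at w2.
Satisfying worlds: {w0, w1, w2, w3, w4, w5}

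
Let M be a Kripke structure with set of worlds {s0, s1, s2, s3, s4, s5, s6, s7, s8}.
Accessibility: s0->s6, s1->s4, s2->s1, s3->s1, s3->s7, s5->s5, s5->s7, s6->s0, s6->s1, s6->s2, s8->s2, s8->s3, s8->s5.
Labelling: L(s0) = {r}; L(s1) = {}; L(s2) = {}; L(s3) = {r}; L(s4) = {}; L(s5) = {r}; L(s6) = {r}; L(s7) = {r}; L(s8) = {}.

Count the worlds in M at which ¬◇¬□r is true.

4

Recall that □ψ holds at a world iff ψ holds at every accessible world, and ◇ψ holds iff ψ holds at some accessible world.
Let φ = ¬◇¬□r. Evaluate φ at each world:
  s0 (successors {s6}): φ is false.
  s1 (successors {s4}): φ is true.
  s2 (successors {s1}): φ is false.
  s3 (successors {s1, s7}): φ is false.
  s4 (successors ∅): φ is true.
  s5 (successors {s5, s7}): φ is true.
  s6 (successors {s0, s1, s2}): φ is false.
  s7 (successors ∅): φ is true.
  s8 (successors {s2, s3, s5}): φ is false.
For instance, at s2:
  At s2: ◇¬□r is true, so ¬◇¬□r is false.
    At s2: ◇¬□r requires ¬□r at some successor in {s1}.
      ¬□r holds at s1, so ◇¬□r is true at s2.
Satisfying worlds: {s1, s4, s5, s7}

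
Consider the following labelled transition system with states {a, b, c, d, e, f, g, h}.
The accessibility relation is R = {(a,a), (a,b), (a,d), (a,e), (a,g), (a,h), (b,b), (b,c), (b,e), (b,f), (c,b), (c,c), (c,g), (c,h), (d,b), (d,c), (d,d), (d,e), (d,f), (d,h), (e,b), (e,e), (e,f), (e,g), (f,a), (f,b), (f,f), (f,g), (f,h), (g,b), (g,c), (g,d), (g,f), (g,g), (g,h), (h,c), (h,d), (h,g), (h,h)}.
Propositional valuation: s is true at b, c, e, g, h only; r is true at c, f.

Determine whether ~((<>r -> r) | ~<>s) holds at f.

No

Recall that <>ψ holds at a world iff ψ holds at some accessible world.
At f: (<>r -> r) | ~<>s is true, so ~((<>r -> r) | ~<>s) is false.
  At f: <>r -> r is true, ~<>s is false, so (<>r -> r) | ~<>s is true.
    At f: <>r is true, r is true, so <>r -> r is true.
      At f: <>r requires r at some successor in {a, b, f, g, h}.
        r holds at f, so <>r is true at f.
    At f: <>s is true, so ~<>s is false.
      At f: <>s requires s at some successor in {a, b, f, g, h}.
        s holds at b, so <>s is true at f.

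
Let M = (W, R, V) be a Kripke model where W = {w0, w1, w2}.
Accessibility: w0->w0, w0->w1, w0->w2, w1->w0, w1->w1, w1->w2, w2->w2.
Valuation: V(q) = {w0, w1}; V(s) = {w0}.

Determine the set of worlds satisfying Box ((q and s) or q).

Let φ = Box ((q and s) or q). Evaluate φ at each world:
  w0 (successors {w0, w1, w2}): φ is false.
  w1 (successors {w0, w1, w2}): φ is false.
  w2 (successors {w2}): φ is false.
For instance, at w2:
  At w2: Box ((q and s) or q) requires (q and s) or q at every successor {w2}.
    (q and s) or q fails at w2, so Box ((q and s) or q) is false at w2.
Satisfying worlds: none.

none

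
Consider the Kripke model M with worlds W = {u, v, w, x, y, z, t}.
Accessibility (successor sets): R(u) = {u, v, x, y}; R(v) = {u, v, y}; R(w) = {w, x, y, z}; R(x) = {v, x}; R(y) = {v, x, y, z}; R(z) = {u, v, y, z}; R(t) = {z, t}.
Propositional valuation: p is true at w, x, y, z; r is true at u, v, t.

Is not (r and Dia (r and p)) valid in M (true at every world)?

Yes

Let φ = not (r and Dia (r and p)). Evaluate φ at each world:
  u (successors {u, v, x, y}): φ is true.
  v (successors {u, v, y}): φ is true.
  w (successors {w, x, y, z}): φ is true.
  x (successors {v, x}): φ is true.
  y (successors {v, x, y, z}): φ is true.
  z (successors {u, v, y, z}): φ is true.
  t (successors {z, t}): φ is true.
For instance, at x:
  At x: r and Dia (r and p) is false, so not (r and Dia (r and p)) is true.
    At x: r is false, Dia (r and p) is false, so r and Dia (r and p) is false.
      At x: Dia (r and p) requires r and p at some successor in {v, x}.
        At v: r and p is false.
        At x: r and p is false.
      So Dia (r and p) is false at x.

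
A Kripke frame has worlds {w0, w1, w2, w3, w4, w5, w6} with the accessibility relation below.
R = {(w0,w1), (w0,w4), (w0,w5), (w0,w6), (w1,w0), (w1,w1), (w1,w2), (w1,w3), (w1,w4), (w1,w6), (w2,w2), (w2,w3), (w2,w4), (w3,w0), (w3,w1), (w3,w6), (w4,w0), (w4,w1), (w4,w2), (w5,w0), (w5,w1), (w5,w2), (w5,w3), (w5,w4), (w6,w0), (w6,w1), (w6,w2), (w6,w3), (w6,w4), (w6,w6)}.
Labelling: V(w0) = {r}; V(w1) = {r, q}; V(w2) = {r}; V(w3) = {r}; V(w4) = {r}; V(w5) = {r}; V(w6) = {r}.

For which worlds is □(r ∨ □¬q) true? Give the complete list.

w0, w1, w2, w3, w4, w5, w6

Recall that □ψ holds at a world iff ψ holds at every accessible world, and ◇ψ holds iff ψ holds at some accessible world.
Let φ = □(r ∨ □¬q). Evaluate φ at each world:
  w0 (successors {w1, w4, w5, w6}): φ is true.
  w1 (successors {w0, w1, w2, w3, w4, w6}): φ is true.
  w2 (successors {w2, w3, w4}): φ is true.
  w3 (successors {w0, w1, w6}): φ is true.
  w4 (successors {w0, w1, w2}): φ is true.
  w5 (successors {w0, w1, w2, w3, w4}): φ is true.
  w6 (successors {w0, w1, w2, w3, w4, w6}): φ is true.
For instance, at w5:
  At w5: □(r ∨ □¬q) requires r ∨ □¬q at every successor {w0, w1, w2, w3, w4}.
    At w0: r ∨ □¬q is true.
    At w1: r ∨ □¬q is true.
    At w2: r ∨ □¬q is true.
    At w3: r ∨ □¬q is true.
    At w4: r ∨ □¬q is true.
  So □(r ∨ □¬q) is true at w5.
Satisfying worlds: {w0, w1, w2, w3, w4, w5, w6}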